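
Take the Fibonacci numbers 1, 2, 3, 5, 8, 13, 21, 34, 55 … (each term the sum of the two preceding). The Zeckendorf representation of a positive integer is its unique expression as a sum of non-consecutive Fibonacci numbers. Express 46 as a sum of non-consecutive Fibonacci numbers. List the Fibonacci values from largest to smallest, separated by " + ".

Repeatedly subtract the largest Fibonacci number that fits:
46 − 34 = 12
12 − 8 = 4
4 − 3 = 1
1 − 1 = 0
So 46 = 34 + 8 + 3 + 1, with no two terms consecutive in the sequence.

34 + 8 + 3 + 1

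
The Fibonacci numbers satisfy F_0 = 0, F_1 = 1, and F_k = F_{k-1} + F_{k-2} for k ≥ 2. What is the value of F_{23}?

Iterating the recurrence up to F_{19} = 4181 and F_{18} = 2584:
F_{20} = F_{19} + F_{18} = 4181 + 2584 = 6765
F_{21} = F_{20} + F_{19} = 6765 + 4181 = 10946
F_{22} = F_{21} + F_{20} = 10946 + 6765 = 17711
F_{23} = F_{22} + F_{21} = 17711 + 10946 = 28657

28657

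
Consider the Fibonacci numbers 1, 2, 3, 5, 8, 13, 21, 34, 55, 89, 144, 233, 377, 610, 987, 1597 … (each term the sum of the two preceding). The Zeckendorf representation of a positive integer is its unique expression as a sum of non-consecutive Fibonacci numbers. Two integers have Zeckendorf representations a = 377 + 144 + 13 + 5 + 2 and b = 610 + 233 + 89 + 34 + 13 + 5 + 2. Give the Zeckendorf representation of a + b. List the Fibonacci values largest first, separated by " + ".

987 + 377 + 144 + 13 + 5 + 1

The two numbers are 541 and 986, so their sum is 1527.
1527: greatest Fibonacci not exceeding it is 987, leaving 540
540: greatest Fibonacci not exceeding it is 377, leaving 163
163: greatest Fibonacci not exceeding it is 144, leaving 19
19: greatest Fibonacci not exceeding it is 13, leaving 6
6: greatest Fibonacci not exceeding it is 5, leaving 1
1: greatest Fibonacci not exceeding it is 1, leaving 0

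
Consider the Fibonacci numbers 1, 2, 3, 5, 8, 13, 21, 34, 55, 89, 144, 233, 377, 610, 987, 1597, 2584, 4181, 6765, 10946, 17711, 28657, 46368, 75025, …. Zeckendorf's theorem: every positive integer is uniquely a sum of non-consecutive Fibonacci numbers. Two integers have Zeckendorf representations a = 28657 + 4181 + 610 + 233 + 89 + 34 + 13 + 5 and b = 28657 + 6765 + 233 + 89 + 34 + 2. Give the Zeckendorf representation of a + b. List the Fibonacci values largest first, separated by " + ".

46368 + 17711 + 4181 + 987 + 233 + 89 + 21 + 8 + 3 + 1

The two numbers are 33822 and 35780, so their sum is 69602.
Greedy algorithm:
subtract 46368 from 69602: 23234 remains
subtract 17711 from 23234: 5523 remains
subtract 4181 from 5523: 1342 remains
subtract 987 from 1342: 355 remains
subtract 233 from 355: 122 remains
subtract 89 from 122: 33 remains
subtract 21 from 33: 12 remains
subtract 8 from 12: 4 remains
subtract 3 from 4: 1 remains
subtract 1 from 1: 0 remains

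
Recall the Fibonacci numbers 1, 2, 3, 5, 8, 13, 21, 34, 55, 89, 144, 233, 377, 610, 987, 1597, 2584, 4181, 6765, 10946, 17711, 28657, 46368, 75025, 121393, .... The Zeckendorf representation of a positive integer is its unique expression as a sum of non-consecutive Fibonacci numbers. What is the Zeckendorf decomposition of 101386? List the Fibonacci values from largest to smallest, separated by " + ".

Repeatedly subtract the largest Fibonacci number that fits:
take 75025 (≤ 101386); 101386 − 75025 = 26361
take 17711 (≤ 26361); 26361 − 17711 = 8650
take 6765 (≤ 8650); 8650 − 6765 = 1885
take 1597 (≤ 1885); 1885 − 1597 = 288
take 233 (≤ 288); 288 − 233 = 55
take 55 (≤ 55); 55 − 55 = 0
So 101386 = 75025 + 17711 + 6765 + 1597 + 233 + 55, with no two terms consecutive in the sequence.

75025 + 17711 + 6765 + 1597 + 233 + 55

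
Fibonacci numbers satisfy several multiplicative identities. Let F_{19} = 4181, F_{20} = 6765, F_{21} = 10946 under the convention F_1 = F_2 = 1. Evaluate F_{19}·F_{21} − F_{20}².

4181·10946 − 6765² = 45765226 − 45765225 = 1. (Cassini's identity: F_{k−1}F_{k+1} − F_k² = (−1)^k.)

1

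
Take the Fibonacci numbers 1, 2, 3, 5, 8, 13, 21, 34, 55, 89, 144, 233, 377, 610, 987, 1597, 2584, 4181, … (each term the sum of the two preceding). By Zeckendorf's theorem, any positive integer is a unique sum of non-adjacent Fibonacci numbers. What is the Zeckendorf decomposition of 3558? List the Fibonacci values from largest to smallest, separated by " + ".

Greedy algorithm:
2584 ≤ 3558 < 4181, so take 2584; remainder 974
610 ≤ 974 < 987, so take 610; remainder 364
233 ≤ 364 < 377, so take 233; remainder 131
89 ≤ 131 < 144, so take 89; remainder 42
34 ≤ 42 < 55, so take 34; remainder 8
8 ≤ 8 < 13, so take 8; remainder 0
So 3558 = 2584 + 610 + 233 + 89 + 34 + 8, with no two terms consecutive in the sequence.

2584 + 610 + 233 + 89 + 34 + 8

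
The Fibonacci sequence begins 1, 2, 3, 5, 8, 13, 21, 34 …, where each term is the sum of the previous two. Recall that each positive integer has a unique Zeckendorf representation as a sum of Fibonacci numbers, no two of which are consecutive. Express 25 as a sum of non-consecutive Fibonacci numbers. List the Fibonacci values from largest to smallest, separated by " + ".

subtract 21 from 25: 4 remains
subtract 3 from 4: 1 remains
subtract 1 from 1: 0 remains
So 25 = 21 + 3 + 1, with no two terms consecutive in the sequence.

21 + 3 + 1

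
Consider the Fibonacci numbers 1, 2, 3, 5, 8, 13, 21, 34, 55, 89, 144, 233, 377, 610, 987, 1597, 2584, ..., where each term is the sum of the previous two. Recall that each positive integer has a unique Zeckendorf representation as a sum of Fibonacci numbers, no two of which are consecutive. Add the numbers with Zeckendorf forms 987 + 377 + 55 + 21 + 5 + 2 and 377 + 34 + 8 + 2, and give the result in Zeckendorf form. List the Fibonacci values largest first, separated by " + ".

The two numbers are 1447 and 421, so their sum is 1868.
Repeatedly subtract the largest Fibonacci number that fits:
1597 ≤ 1868 < 2584, so take 1597; remainder 271
233 ≤ 271 < 377, so take 233; remainder 38
34 ≤ 38 < 55, so take 34; remainder 4
3 ≤ 4 < 5, so take 3; remainder 1
1 ≤ 1 < 2, so take 1; remainder 0

1597 + 233 + 34 + 3 + 1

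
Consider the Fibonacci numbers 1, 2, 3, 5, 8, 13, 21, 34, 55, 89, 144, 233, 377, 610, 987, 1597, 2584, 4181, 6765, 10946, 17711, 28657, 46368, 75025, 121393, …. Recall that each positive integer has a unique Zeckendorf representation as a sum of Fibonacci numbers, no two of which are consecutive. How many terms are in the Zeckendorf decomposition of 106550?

106550: greatest Fibonacci not exceeding it is 75025, leaving 31525
31525: greatest Fibonacci not exceeding it is 28657, leaving 2868
2868: greatest Fibonacci not exceeding it is 2584, leaving 284
284: greatest Fibonacci not exceeding it is 233, leaving 51
51: greatest Fibonacci not exceeding it is 34, leaving 17
17: greatest Fibonacci not exceeding it is 13, leaving 4
4: greatest Fibonacci not exceeding it is 3, leaving 1
1: greatest Fibonacci not exceeding it is 1, leaving 0
106550 = 75025 + 28657 + 2584 + 233 + 34 + 13 + 3 + 1, which has 8 terms.

8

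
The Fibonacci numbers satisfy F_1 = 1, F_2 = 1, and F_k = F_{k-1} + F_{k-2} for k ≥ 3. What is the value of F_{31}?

1346269

Iterating the recurrence up to F_{23} = 28657 and F_{22} = 17711:
F_{24} = F_{23} + F_{22} = 28657 + 17711 = 46368
F_{25} = F_{24} + F_{23} = 46368 + 28657 = 75025
F_{26} = F_{25} + F_{24} = 75025 + 46368 = 121393
F_{27} = F_{26} + F_{25} = 121393 + 75025 = 196418
F_{28} = F_{27} + F_{26} = 196418 + 121393 = 317811
F_{29} = F_{28} + F_{27} = 317811 + 196418 = 514229
F_{30} = F_{29} + F_{28} = 514229 + 317811 = 832040
F_{31} = F_{30} + F_{29} = 832040 + 514229 = 1346269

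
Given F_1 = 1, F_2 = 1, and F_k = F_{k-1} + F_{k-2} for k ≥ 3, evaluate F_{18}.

Iterating the recurrence up to F_{12} = 144 and F_{11} = 89:
F_{13} = F_{12} + F_{11} = 144 + 89 = 233
F_{14} = F_{13} + F_{12} = 233 + 144 = 377
F_{15} = F_{14} + F_{13} = 377 + 233 = 610
F_{16} = F_{15} + F_{14} = 610 + 377 = 987
F_{17} = F_{16} + F_{15} = 987 + 610 = 1597
F_{18} = F_{17} + F_{16} = 1597 + 987 = 2584

2584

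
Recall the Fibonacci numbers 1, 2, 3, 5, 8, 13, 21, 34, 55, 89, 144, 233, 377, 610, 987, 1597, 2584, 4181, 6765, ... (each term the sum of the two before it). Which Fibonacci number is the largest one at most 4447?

4181 ≤ 4447 < 6765, so the largest Fibonacci number not exceeding 4447 is 4181.

4181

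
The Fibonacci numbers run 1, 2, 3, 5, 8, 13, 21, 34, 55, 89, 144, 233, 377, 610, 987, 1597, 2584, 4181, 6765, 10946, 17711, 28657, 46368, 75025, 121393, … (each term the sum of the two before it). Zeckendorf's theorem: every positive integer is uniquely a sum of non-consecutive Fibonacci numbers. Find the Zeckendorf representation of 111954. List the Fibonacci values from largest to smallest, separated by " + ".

111954 − 75025 = 36929
36929 − 28657 = 8272
8272 − 6765 = 1507
1507 − 987 = 520
520 − 377 = 143
143 − 89 = 54
54 − 34 = 20
20 − 13 = 7
7 − 5 = 2
2 − 2 = 0
So 111954 = 75025 + 28657 + 6765 + 987 + 377 + 89 + 34 + 13 + 5 + 2, with no two terms consecutive in the sequence.

75025 + 28657 + 6765 + 987 + 377 + 89 + 34 + 13 + 5 + 2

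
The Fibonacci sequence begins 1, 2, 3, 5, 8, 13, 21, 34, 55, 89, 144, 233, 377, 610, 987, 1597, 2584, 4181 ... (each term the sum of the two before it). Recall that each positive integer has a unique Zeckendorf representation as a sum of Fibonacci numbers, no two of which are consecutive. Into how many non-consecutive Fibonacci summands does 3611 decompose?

largest Fibonacci ≤ 3611 is 2584; 3611 − 2584 = 1027
largest Fibonacci ≤ 1027 is 987; 1027 − 987 = 40
largest Fibonacci ≤ 40 is 34; 40 − 34 = 6
largest Fibonacci ≤ 6 is 5; 6 − 5 = 1
largest Fibonacci ≤ 1 is 1; 1 − 1 = 0
3611 = 2584 + 987 + 34 + 5 + 1, which has 5 terms.

5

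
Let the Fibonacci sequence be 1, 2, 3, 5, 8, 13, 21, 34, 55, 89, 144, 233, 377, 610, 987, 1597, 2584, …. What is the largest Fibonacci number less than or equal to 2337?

1597

1597 ≤ 2337 < 2584, so the largest Fibonacci number not exceeding 2337 is 1597.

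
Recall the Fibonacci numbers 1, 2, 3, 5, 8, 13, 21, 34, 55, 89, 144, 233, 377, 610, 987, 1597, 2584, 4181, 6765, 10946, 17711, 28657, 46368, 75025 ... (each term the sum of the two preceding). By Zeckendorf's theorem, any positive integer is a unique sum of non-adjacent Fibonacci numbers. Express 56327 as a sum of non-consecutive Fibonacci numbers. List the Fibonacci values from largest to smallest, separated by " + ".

Repeatedly subtract the largest Fibonacci number that fits:
56327 − 46368 = 9959
9959 − 6765 = 3194
3194 − 2584 = 610
610 − 610 = 0
So 56327 = 46368 + 6765 + 2584 + 610, with no two terms consecutive in the sequence.

46368 + 6765 + 2584 + 610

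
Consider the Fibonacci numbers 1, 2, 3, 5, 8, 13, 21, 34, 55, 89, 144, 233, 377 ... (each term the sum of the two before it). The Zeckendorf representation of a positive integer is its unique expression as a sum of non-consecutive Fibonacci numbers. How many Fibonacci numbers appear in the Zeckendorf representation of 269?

3

Repeatedly subtract the largest Fibonacci number that fits:
269 − 233 = 36
36 − 34 = 2
2 − 2 = 0
269 = 233 + 34 + 2, which has 3 terms.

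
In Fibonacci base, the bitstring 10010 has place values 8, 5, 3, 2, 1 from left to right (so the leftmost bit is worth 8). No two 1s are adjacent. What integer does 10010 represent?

Summing the place values of the 1 bits: 8 + 2 = 10.

10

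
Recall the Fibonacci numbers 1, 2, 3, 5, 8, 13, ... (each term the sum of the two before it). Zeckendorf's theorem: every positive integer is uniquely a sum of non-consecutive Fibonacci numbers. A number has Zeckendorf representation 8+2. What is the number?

10

8+2 = 10.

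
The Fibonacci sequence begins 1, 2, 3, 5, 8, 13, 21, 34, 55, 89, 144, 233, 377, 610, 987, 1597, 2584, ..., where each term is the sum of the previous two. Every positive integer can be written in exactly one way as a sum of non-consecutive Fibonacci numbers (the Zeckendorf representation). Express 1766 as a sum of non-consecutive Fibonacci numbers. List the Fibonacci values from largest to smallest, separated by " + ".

Greedily peel off the largest Fibonacci term at each step:
largest Fibonacci ≤ 1766 is 1597; 1766 − 1597 = 169
largest Fibonacci ≤ 169 is 144; 169 − 144 = 25
largest Fibonacci ≤ 25 is 21; 25 − 21 = 4
largest Fibonacci ≤ 4 is 3; 4 − 3 = 1
largest Fibonacci ≤ 1 is 1; 1 − 1 = 0
So 1766 = 1597 + 144 + 21 + 3 + 1, with no two terms consecutive in the sequence.

1597 + 144 + 21 + 3 + 1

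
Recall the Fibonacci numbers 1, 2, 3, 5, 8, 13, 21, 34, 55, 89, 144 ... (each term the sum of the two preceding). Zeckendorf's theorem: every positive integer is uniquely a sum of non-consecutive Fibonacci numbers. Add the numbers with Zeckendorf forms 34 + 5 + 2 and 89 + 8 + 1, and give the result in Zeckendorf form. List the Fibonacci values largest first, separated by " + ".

89 + 34 + 13 + 3

The two numbers are 41 and 98, so their sum is 139.
Greedily peel off the largest Fibonacci term at each step:
subtract 89 from 139: 50 remains
subtract 34 from 50: 16 remains
subtract 13 from 16: 3 remains
subtract 3 from 3: 0 remains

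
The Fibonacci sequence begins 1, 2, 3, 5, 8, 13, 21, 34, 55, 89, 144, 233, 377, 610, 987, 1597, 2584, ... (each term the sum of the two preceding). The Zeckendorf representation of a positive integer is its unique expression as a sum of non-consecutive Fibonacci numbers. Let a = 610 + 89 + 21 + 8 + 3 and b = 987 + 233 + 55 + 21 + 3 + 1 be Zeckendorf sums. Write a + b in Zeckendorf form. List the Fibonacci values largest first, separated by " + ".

1597 + 377 + 55 + 2

The two numbers are 731 and 1300, so their sum is 2031.
1597 ≤ 2031 < 2584, so take 1597; remainder 434
377 ≤ 434 < 610, so take 377; remainder 57
55 ≤ 57 < 89, so take 55; remainder 2
2 ≤ 2 < 3, so take 2; remainder 0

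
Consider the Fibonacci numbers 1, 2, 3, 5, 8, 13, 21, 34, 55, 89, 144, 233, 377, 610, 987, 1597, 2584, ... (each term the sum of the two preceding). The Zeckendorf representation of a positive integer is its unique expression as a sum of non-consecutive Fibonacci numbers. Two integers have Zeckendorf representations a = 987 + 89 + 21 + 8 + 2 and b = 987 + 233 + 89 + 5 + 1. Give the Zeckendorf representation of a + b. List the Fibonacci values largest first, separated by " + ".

1597 + 610 + 144 + 55 + 13 + 3

The two numbers are 1107 and 1315, so their sum is 2422.
Greedy algorithm:
2422 − 1597 = 825
825 − 610 = 215
215 − 144 = 71
71 − 55 = 16
16 − 13 = 3
3 − 3 = 0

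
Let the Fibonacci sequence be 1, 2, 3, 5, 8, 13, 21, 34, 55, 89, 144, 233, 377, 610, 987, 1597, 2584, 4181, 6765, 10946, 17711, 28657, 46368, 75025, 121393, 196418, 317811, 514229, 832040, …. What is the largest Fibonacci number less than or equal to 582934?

514229 ≤ 582934 < 832040, so the largest Fibonacci number not exceeding 582934 is 514229.

514229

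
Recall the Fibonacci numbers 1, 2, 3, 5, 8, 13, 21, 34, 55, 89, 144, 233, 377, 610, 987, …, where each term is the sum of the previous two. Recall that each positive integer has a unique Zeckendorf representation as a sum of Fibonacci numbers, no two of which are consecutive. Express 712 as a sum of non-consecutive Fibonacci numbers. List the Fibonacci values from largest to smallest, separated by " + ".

largest Fibonacci ≤ 712 is 610; 712 − 610 = 102
largest Fibonacci ≤ 102 is 89; 102 − 89 = 13
largest Fibonacci ≤ 13 is 13; 13 − 13 = 0
So 712 = 610 + 89 + 13, with no two terms consecutive in the sequence.

610 + 89 + 13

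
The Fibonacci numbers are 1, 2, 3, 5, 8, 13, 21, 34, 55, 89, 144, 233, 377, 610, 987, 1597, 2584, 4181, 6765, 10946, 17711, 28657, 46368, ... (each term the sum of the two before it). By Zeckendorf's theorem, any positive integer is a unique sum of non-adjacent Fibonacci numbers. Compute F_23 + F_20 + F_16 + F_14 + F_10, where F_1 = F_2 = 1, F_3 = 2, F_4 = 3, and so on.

36841

F_23 + F_20 + F_16 + F_14 + F_10 = 28657 + 6765 + 987 + 377 + 55 = 36841.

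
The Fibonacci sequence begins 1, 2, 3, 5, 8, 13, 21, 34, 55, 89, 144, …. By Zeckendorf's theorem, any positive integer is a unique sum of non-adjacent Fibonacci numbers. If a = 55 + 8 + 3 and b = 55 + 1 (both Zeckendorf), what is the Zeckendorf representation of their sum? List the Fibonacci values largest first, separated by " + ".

89 + 21 + 8 + 3 + 1

The two numbers are 66 and 56, so their sum is 122.
Greedy algorithm:
89 ≤ 122 < 144, so take 89; remainder 33
21 ≤ 33 < 34, so take 21; remainder 12
8 ≤ 12 < 13, so take 8; remainder 4
3 ≤ 4 < 5, so take 3; remainder 1
1 ≤ 1 < 2, so take 1; remainder 0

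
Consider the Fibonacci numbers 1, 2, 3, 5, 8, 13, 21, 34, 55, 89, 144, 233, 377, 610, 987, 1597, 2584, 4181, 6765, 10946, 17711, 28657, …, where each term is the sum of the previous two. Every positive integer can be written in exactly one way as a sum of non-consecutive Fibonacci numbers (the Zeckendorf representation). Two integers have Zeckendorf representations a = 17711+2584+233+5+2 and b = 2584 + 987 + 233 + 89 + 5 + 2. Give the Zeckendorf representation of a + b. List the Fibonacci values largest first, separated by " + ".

The two numbers are 20535 and 3900, so their sum is 24435.
subtract 17711 from 24435: 6724 remains
subtract 4181 from 6724: 2543 remains
subtract 1597 from 2543: 946 remains
subtract 610 from 946: 336 remains
subtract 233 from 336: 103 remains
subtract 89 from 103: 14 remains
subtract 13 from 14: 1 remains
subtract 1 from 1: 0 remains

17711 + 4181 + 1597 + 610 + 233 + 89 + 13 + 1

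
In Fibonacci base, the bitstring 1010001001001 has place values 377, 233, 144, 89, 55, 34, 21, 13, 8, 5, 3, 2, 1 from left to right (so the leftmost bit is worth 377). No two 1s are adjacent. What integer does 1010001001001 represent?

Summing the place values of the 1 bits: 377 + 144 + 21 + 5 + 1 = 548.

548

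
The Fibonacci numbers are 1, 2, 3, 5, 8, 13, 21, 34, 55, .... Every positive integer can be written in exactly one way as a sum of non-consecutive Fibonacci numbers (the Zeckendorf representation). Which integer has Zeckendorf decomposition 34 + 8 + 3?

45

34 + 8 + 3 = 45.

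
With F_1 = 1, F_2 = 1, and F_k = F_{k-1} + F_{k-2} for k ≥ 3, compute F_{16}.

Iterating the recurrence up to F_{9} = 34 and F_{8} = 21:
F_{10} = F_{9} + F_{8} = 34 + 21 = 55
F_{11} = F_{10} + F_{9} = 55 + 34 = 89
F_{12} = F_{11} + F_{10} = 89 + 55 = 144
F_{13} = F_{12} + F_{11} = 144 + 89 = 233
F_{14} = F_{13} + F_{12} = 233 + 144 = 377
F_{15} = F_{14} + F_{13} = 377 + 233 = 610
F_{16} = F_{15} + F_{14} = 610 + 377 = 987

987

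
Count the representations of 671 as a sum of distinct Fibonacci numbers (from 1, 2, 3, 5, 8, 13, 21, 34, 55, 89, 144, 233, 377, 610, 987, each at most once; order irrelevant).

18

Starting from the Zeckendorf form and repeatedly splitting a term F_k into F_{k−1} + F_{k−2} (when neither is already used) reaches every representation.
671 = 610+55+5+1 = 610+55+3+2+1 = 610+34+21+5+1 = 377+233+55+5+1 = 610+34+21+3+2+1 = … (13 more), for 18 in all.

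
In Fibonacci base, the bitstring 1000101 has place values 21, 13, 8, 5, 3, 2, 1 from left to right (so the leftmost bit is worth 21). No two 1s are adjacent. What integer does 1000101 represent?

Summing the place values of the 1 bits: 21 + 3 + 1 = 25.

25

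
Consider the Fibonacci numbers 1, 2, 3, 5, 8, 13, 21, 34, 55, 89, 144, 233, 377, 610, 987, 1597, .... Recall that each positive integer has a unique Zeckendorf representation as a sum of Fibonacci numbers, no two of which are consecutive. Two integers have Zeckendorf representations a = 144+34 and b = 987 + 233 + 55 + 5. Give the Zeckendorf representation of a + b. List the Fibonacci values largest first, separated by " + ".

The two numbers are 178 and 1280, so their sum is 1458.
Greedily peel off the largest Fibonacci term at each step:
1458: greatest Fibonacci not exceeding it is 987, leaving 471
471: greatest Fibonacci not exceeding it is 377, leaving 94
94: greatest Fibonacci not exceeding it is 89, leaving 5
5: greatest Fibonacci not exceeding it is 5, leaving 0

987 + 377 + 89 + 5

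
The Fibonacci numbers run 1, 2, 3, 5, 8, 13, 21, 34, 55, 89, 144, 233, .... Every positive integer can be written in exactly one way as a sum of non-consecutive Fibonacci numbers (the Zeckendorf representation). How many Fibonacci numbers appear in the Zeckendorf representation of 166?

3

Repeatedly subtract the largest Fibonacci number that fits:
166: greatest Fibonacci not exceeding it is 144, leaving 22
22: greatest Fibonacci not exceeding it is 21, leaving 1
1: greatest Fibonacci not exceeding it is 1, leaving 0
166 = 144 + 21 + 1, which has 3 terms.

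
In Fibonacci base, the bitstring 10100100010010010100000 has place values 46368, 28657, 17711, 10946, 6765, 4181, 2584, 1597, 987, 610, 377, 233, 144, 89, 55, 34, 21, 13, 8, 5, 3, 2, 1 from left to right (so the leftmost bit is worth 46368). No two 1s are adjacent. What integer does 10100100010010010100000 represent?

Summing the place values of the 1 bits: 46368 + 17711 + 4181 + 610 + 144 + 34 + 13 = 69061.

69061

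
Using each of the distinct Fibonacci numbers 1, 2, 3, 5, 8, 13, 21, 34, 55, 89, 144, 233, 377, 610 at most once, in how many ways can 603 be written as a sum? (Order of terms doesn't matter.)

10

Each representation comes from the Zeckendorf form by replacing some F_k with F_{k−1} + F_{k−2} where possible.
603 = 377+144+55+21+5+1 = 377+144+55+21+3+2+1 = 377+144+55+13+8+5+1 = 377+144+55+13+8+3+2+1 = … (6 more), for 10 in all.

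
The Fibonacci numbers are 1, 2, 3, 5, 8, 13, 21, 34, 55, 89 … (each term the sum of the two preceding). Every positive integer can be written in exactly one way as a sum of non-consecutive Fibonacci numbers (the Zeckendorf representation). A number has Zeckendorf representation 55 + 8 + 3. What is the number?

55 + 8 + 3 = 66.

66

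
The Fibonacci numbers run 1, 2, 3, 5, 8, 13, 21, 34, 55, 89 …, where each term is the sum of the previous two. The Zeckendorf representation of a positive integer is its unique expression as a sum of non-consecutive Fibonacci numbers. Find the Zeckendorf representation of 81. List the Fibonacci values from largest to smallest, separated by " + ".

55 + 21 + 5

largest Fibonacci ≤ 81 is 55; 81 − 55 = 26
largest Fibonacci ≤ 26 is 21; 26 − 21 = 5
largest Fibonacci ≤ 5 is 5; 5 − 5 = 0
So 81 = 55 + 21 + 5, with no two terms consecutive in the sequence.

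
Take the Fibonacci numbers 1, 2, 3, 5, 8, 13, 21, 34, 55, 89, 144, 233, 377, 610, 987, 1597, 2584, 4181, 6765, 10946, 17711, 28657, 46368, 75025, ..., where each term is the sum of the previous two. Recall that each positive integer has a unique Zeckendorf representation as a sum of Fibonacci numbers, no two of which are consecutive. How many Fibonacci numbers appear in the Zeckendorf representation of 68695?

6

subtract 46368 from 68695: 22327 remains
subtract 17711 from 22327: 4616 remains
subtract 4181 from 4616: 435 remains
subtract 377 from 435: 58 remains
subtract 55 from 58: 3 remains
subtract 3 from 3: 0 remains
68695 = 46368 + 17711 + 4181 + 377 + 55 + 3, which has 6 terms.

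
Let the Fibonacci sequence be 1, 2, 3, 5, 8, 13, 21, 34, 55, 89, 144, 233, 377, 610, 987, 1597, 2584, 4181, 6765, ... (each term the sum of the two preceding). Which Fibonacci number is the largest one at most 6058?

4181 ≤ 6058 < 6765, so the largest Fibonacci number not exceeding 6058 is 4181.

4181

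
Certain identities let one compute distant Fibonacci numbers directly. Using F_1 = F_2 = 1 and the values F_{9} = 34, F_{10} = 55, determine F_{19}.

By the addition formula F_{m+n} = F_m F_{n+1} + F_{m−1} F_n with m=10, n=9: F_{19} = 55·55 + 34·34 = 3025 + 1156 = 4181.

4181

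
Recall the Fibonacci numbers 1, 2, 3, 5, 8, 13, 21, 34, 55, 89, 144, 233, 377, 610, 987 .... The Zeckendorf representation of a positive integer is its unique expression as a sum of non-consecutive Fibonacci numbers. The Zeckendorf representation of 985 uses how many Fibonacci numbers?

Repeatedly subtract the largest Fibonacci number that fits:
take 610 (≤ 985); 985 − 610 = 375
take 233 (≤ 375); 375 − 233 = 142
take 89 (≤ 142); 142 − 89 = 53
take 34 (≤ 53); 53 − 34 = 19
take 13 (≤ 19); 19 − 13 = 6
take 5 (≤ 6); 6 − 5 = 1
take 1 (≤ 1); 1 − 1 = 0
985 = 610 + 233 + 89 + 34 + 13 + 5 + 1, which has 7 terms.

7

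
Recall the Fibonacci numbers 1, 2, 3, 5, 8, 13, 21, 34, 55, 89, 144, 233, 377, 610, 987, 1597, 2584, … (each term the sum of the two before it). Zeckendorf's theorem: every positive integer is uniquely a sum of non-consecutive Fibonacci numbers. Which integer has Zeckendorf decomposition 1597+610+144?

2351

1597+610+144 = 2351.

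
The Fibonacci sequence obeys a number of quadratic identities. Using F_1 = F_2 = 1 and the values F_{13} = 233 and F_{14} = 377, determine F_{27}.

196418

By F_{2k+1} = F_k² + F_{k+1}²: F_{27} = 233² + 377² = 54289 + 142129 = 196418.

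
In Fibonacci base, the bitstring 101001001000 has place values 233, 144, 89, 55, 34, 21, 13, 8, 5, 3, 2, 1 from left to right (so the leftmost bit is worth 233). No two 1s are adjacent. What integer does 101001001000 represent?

Summing the place values of the 1 bits: 233 + 89 + 21 + 5 = 348.

348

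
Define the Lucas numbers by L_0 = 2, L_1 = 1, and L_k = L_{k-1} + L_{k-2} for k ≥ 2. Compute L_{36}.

33385282

Iterating the recurrence up to L_{28} = 710647 and L_{27} = 439204:
L_{29} = L_{28} + L_{27} = 710647 + 439204 = 1149851
L_{30} = L_{29} + L_{28} = 1149851 + 710647 = 1860498
L_{31} = L_{30} + L_{29} = 1860498 + 1149851 = 3010349
L_{32} = L_{31} + L_{30} = 3010349 + 1860498 = 4870847
L_{33} = L_{32} + L_{31} = 4870847 + 3010349 = 7881196
L_{34} = L_{33} + L_{32} = 7881196 + 4870847 = 12752043
L_{35} = L_{34} + L_{33} = 12752043 + 7881196 = 20633239
L_{36} = L_{35} + L_{34} = 20633239 + 12752043 = 33385282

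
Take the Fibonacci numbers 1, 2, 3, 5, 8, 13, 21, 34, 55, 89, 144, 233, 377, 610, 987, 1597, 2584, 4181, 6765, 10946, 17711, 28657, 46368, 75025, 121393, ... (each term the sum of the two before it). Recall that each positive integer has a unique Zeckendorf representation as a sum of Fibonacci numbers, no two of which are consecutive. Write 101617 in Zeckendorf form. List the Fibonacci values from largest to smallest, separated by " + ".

75025 + 17711 + 6765 + 1597 + 377 + 89 + 34 + 13 + 5 + 1

Repeatedly subtract the largest Fibonacci number that fits:
75025 ≤ 101617 < 121393, so take 75025; remainder 26592
17711 ≤ 26592 < 28657, so take 17711; remainder 8881
6765 ≤ 8881 < 10946, so take 6765; remainder 2116
1597 ≤ 2116 < 2584, so take 1597; remainder 519
377 ≤ 519 < 610, so take 377; remainder 142
89 ≤ 142 < 144, so take 89; remainder 53
34 ≤ 53 < 55, so take 34; remainder 19
13 ≤ 19 < 21, so take 13; remainder 6
5 ≤ 6 < 8, so take 5; remainder 1
1 ≤ 1 < 2, so take 1; remainder 0
So 101617 = 75025 + 17711 + 6765 + 1597 + 377 + 89 + 34 + 13 + 5 + 1, with no two terms consecutive in the sequence.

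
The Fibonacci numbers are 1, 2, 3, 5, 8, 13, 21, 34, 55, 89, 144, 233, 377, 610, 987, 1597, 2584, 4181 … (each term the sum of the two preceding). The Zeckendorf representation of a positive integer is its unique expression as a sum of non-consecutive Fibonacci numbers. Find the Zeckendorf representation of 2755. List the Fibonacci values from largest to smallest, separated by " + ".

2755 − 2584 = 171
171 − 144 = 27
27 − 21 = 6
6 − 5 = 1
1 − 1 = 0
So 2755 = 2584 + 144 + 21 + 5 + 1, with no two terms consecutive in the sequence.

2584 + 144 + 21 + 5 + 1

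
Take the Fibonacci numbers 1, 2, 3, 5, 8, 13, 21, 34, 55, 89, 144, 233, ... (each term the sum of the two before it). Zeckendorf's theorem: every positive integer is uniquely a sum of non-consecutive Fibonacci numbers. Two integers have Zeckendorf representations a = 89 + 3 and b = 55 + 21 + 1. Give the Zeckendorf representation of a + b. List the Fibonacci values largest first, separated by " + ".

144 + 21 + 3 + 1

The two numbers are 92 and 77, so their sum is 169.
Greedy algorithm:
largest Fibonacci ≤ 169 is 144; 169 − 144 = 25
largest Fibonacci ≤ 25 is 21; 25 − 21 = 4
largest Fibonacci ≤ 4 is 3; 4 − 3 = 1
largest Fibonacci ≤ 1 is 1; 1 − 1 = 0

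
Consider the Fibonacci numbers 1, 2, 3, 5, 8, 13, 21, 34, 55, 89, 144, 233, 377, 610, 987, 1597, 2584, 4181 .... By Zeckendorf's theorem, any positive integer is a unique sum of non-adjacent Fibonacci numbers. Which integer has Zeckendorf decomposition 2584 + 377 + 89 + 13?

3063

2584 + 377 + 89 + 13 = 3063.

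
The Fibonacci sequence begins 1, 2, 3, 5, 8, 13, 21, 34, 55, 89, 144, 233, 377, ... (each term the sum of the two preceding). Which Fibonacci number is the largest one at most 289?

233

233 ≤ 289 < 377, so the largest Fibonacci number not exceeding 289 is 233.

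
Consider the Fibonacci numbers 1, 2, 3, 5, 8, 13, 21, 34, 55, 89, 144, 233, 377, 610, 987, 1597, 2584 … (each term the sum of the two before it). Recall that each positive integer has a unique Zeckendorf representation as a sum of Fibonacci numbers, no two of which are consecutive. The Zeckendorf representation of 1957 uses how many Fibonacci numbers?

1957 − 1597 = 360
360 − 233 = 127
127 − 89 = 38
38 − 34 = 4
4 − 3 = 1
1 − 1 = 0
1957 = 1597 + 233 + 89 + 34 + 3 + 1, which has 6 terms.

6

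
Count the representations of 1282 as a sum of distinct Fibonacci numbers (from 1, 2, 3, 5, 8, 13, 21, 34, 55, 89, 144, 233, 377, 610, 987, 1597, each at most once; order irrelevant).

Starting from the Zeckendorf form and repeatedly splitting a term F_k into F_{k−1} + F_{k−2} (when neither is already used) reaches every representation.
1282 = 987+233+55+5+2 = 987+233+34+21+5+2 = 987+144+89+55+5+2 = 610+377+233+55+5+2 = … (8 more), for 12 in all.

12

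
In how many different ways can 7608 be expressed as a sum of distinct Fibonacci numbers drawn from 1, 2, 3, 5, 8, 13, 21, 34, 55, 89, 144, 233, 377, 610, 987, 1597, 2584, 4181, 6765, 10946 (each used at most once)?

33

7608 = 6765+610+233 = 6765+610+144+89 = 4181+2584+610+233 = 6765+610+144+55+34 = … (29 more), for 33 in all.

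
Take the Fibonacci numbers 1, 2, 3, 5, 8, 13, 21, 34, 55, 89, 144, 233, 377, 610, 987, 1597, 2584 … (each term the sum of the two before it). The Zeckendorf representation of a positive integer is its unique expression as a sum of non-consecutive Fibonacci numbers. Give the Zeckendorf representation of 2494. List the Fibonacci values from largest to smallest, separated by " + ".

Repeatedly subtract the largest Fibonacci number that fits:
2494 − 1597 = 897
897 − 610 = 287
287 − 233 = 54
54 − 34 = 20
20 − 13 = 7
7 − 5 = 2
2 − 2 = 0
So 2494 = 1597 + 610 + 233 + 34 + 13 + 5 + 2, with no two terms consecutive in the sequence.

1597 + 610 + 233 + 34 + 13 + 5 + 2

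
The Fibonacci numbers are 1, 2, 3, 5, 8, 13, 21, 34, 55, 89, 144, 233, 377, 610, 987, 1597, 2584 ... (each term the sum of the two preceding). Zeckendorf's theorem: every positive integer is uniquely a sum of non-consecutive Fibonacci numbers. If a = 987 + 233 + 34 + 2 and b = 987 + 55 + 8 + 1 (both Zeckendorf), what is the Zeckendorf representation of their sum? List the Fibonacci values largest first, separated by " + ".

1597 + 610 + 89 + 8 + 3

The two numbers are 1256 and 1051, so their sum is 2307.
Greedy algorithm:
2307: greatest Fibonacci not exceeding it is 1597, leaving 710
710: greatest Fibonacci not exceeding it is 610, leaving 100
100: greatest Fibonacci not exceeding it is 89, leaving 11
11: greatest Fibonacci not exceeding it is 8, leaving 3
3: greatest Fibonacci not exceeding it is 3, leaving 0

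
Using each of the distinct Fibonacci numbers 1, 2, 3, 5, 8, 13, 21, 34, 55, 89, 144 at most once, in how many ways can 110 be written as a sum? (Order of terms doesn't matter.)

8

110 = 89+21 = 89+13+8 = 55+34+21 = 89+13+5+3 = … (4 more), for 8 in all.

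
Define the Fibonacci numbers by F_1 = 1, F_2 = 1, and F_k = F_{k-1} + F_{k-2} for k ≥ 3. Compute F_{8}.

21

F_{2} = F_{1} + F_{0} = 1 + 0 = 1
F_{3} = F_{2} + F_{1} = 1 + 1 = 2
F_{4} = F_{3} + F_{2} = 2 + 1 = 3
F_{5} = F_{4} + F_{3} = 3 + 2 = 5
F_{6} = F_{5} + F_{4} = 5 + 3 = 8
F_{7} = F_{6} + F_{5} = 8 + 5 = 13
F_{8} = F_{7} + F_{6} = 13 + 8 = 21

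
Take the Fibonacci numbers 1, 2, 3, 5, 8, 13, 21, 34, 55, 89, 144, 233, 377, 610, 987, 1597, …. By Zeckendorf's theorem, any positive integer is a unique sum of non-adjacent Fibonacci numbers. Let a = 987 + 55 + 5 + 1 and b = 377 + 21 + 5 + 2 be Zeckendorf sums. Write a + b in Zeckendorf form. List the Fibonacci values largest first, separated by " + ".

The two numbers are 1048 and 405, so their sum is 1453.
subtract 987 from 1453: 466 remains
subtract 377 from 466: 89 remains
subtract 89 from 89: 0 remains

987 + 377 + 89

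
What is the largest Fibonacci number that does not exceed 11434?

10946

10946 ≤ 11434 < 17711, so the largest Fibonacci number not exceeding 11434 is 10946.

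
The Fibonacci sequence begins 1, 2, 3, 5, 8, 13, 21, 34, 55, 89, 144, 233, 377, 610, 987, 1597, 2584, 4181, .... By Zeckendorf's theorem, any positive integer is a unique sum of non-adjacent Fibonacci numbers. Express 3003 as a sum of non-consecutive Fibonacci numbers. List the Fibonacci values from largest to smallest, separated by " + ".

2584 + 377 + 34 + 8

Greedily peel off the largest Fibonacci term at each step:
largest Fibonacci ≤ 3003 is 2584; 3003 − 2584 = 419
largest Fibonacci ≤ 419 is 377; 419 − 377 = 42
largest Fibonacci ≤ 42 is 34; 42 − 34 = 8
largest Fibonacci ≤ 8 is 8; 8 − 8 = 0
So 3003 = 2584 + 377 + 34 + 8, with no two terms consecutive in the sequence.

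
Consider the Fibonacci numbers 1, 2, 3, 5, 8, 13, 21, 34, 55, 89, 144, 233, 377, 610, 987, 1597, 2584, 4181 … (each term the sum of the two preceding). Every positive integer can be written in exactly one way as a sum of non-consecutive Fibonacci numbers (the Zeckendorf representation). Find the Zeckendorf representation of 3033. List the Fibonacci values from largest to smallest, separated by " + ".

3033 − 2584 = 449
449 − 377 = 72
72 − 55 = 17
17 − 13 = 4
4 − 3 = 1
1 − 1 = 0
So 3033 = 2584 + 377 + 55 + 13 + 3 + 1, with no two terms consecutive in the sequence.

2584 + 377 + 55 + 13 + 3 + 1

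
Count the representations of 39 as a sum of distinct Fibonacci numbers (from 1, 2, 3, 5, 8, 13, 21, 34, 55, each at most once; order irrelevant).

5

Starting from the Zeckendorf form and repeatedly splitting a term F_k into F_{k−1} + F_{k−2} (when neither is already used) reaches every representation.
39 = 34+5 = 34+3+2 = 21+13+5 = 21+13+3+2 = … (1 more), for 5 in all.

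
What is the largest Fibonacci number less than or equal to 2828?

2584

2584 ≤ 2828 < 4181, so the largest Fibonacci number not exceeding 2828 is 2584.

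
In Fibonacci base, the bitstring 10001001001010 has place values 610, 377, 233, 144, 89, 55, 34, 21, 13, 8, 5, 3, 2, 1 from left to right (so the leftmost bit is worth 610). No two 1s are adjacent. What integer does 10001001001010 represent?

727

Summing the place values of the 1 bits: 610 + 89 + 21 + 5 + 2 = 727.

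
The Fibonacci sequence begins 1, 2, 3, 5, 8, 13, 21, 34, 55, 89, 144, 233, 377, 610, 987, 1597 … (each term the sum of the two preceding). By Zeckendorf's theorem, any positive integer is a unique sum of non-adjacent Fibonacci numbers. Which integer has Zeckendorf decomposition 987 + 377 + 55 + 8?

987 + 377 + 55 + 8 = 1427.

1427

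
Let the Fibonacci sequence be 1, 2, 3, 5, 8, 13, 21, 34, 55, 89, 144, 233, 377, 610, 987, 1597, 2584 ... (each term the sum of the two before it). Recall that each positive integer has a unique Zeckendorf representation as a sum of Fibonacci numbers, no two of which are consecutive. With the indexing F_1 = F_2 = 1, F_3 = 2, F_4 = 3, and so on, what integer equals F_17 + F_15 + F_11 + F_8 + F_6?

F_17 + F_15 + F_11 + F_8 + F_6 = 1597 + 610 + 89 + 21 + 8 = 2325.

2325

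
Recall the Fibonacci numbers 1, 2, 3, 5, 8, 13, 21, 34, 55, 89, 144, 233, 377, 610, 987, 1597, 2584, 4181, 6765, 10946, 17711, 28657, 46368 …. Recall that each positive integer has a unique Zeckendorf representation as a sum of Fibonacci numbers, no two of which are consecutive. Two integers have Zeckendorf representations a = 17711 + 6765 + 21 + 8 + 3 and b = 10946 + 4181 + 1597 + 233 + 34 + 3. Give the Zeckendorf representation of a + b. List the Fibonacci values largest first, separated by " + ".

The two numbers are 24508 and 16994, so their sum is 41502.
Greedily peel off the largest Fibonacci term at each step:
41502 − 28657 = 12845
12845 − 10946 = 1899
1899 − 1597 = 302
302 − 233 = 69
69 − 55 = 14
14 − 13 = 1
1 − 1 = 0

28657 + 10946 + 1597 + 233 + 55 + 13 + 1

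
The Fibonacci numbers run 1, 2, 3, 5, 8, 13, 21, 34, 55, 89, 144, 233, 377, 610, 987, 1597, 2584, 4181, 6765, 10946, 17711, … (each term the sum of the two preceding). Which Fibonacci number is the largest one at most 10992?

10946

10946 ≤ 10992 < 17711, so the largest Fibonacci number not exceeding 10992 is 10946.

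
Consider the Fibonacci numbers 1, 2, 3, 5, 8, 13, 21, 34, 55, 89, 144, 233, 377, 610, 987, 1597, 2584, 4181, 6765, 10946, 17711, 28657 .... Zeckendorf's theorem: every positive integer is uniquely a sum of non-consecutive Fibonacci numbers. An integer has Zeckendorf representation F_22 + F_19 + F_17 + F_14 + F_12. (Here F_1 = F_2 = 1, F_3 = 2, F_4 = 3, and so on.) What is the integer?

F_22 + F_19 + F_17 + F_14 + F_12 = 17711 + 4181 + 1597 + 377 + 144 = 24010.

24010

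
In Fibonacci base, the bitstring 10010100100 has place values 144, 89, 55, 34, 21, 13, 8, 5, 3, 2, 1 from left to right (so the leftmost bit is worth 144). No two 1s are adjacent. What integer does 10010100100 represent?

194

Summing the place values of the 1 bits: 144 + 34 + 13 + 3 = 194.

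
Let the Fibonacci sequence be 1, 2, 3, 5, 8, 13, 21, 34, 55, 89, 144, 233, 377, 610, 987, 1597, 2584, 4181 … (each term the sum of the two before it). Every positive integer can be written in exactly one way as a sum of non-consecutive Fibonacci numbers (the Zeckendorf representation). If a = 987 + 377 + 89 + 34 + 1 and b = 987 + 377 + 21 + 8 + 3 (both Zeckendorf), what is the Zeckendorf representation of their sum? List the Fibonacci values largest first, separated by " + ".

The two numbers are 1488 and 1396, so their sum is 2884.
2584 ≤ 2884 < 4181, so take 2584; remainder 300
233 ≤ 300 < 377, so take 233; remainder 67
55 ≤ 67 < 89, so take 55; remainder 12
8 ≤ 12 < 13, so take 8; remainder 4
3 ≤ 4 < 5, so take 3; remainder 1
1 ≤ 1 < 2, so take 1; remainder 0

2584 + 233 + 55 + 8 + 3 + 1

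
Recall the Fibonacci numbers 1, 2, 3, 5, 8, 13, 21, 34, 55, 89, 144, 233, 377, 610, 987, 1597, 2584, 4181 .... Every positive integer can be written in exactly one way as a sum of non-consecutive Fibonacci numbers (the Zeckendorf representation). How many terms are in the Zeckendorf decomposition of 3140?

5

Greedily peel off the largest Fibonacci term at each step:
2584 ≤ 3140 < 4181, so take 2584; remainder 556
377 ≤ 556 < 610, so take 377; remainder 179
144 ≤ 179 < 233, so take 144; remainder 35
34 ≤ 35 < 55, so take 34; remainder 1
1 ≤ 1 < 2, so take 1; remainder 0
3140 = 2584 + 377 + 144 + 34 + 1, which has 5 terms.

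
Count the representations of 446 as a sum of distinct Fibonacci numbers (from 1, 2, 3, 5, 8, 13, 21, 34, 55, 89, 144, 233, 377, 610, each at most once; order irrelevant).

Each representation comes from the Zeckendorf form by replacing some F_k with F_{k−1} + F_{k−2} where possible.
446 = 377+55+13+1 = 377+55+8+5+1 = 377+34+21+13+1 = 233+144+55+13+1 = … (11 more), for 15 in all.

15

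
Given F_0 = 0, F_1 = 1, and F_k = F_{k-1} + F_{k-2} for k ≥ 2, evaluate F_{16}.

987

Iterating the recurrence up to F_{12} = 144 and F_{11} = 89:
F_{13} = F_{12} + F_{11} = 144 + 89 = 233
F_{14} = F_{13} + F_{12} = 233 + 144 = 377
F_{15} = F_{14} + F_{13} = 377 + 233 = 610
F_{16} = F_{15} + F_{14} = 610 + 377 = 987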